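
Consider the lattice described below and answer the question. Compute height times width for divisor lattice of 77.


Height = length of longest chain minus 1; width = size of largest antichain.
A maximum chain: 1 | 11 | 77  (height 2).
A maximum antichain: {7, 11}  (width 2).
Product = 2 * 2 = 4


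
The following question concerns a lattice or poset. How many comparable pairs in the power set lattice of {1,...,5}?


A comparable pair {a,b} has a < b or b < a in the order.
Count unordered pairs where one element is strictly below the other.
Examples: {{},{1}}, {{},{2}}, {{},{3}}, {{},{4}}, ...
Total comparable pairs: 211


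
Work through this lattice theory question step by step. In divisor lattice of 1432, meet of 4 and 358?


In a divisor lattice, meet = gcd (greatest common divisor).
By Euclidean algorithm or factoring: gcd(4,358) = 2


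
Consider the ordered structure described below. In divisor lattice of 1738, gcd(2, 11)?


Meet=gcd.
gcd(2,11)=1


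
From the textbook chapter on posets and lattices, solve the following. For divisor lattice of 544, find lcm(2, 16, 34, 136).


In a divisor lattice, join = lcm (least common multiple).
Compute lcm iteratively: start with first element, then lcm(current, next).
Elements: [2, 16, 34, 136]
lcm(2,16) = 16
lcm(16,34) = 272
lcm(272,136) = 272
Final lcm = 272


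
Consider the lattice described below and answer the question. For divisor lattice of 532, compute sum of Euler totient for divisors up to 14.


Divisors of 532 up to 14: [1, 2, 4, 7, 14]
phi values: [1, 1, 2, 6, 6]
Sum = 16


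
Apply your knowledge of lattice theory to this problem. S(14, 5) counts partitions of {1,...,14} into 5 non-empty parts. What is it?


S(n,k) = k*S(n-1,k) + S(n-1,k-1).
S(13,5) = 7508501, S(13,4) = 2532530
S(14,5) = 5*7508501 + 2532530 = 37542505 + 2532530
S(14,5) = 40075035


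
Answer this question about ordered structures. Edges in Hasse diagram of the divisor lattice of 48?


A cover relation a -< b holds when a < b with no c strictly between.
Cover relations:
  1 -< 2
  1 -< 3
  2 -< 4
  2 -< 6
  3 -< 6
  4 -< 8
  4 -< 12
  6 -< 12
  ...5 more
Total: 13


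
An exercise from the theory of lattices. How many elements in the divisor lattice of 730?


Divisors of 730: [1, 2, 5, 10, 73, 146, 365, 730]
Count: 8


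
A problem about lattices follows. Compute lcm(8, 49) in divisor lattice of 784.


In a divisor lattice, join = lcm (least common multiple).
gcd(8,49) = 1
lcm(8,49) = 8*49/gcd = 392/1 = 392


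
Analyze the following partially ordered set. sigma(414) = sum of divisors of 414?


sigma(n) = sum of divisors.
Divisors of 414: [1, 2, 3, 6, 9, 18, 23, 46, 69, 138, 207, 414]
Sum = 936


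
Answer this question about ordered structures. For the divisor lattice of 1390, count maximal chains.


A maximal chain goes from the minimum element to a maximal element via cover relations.
Counting all min-to-max paths in the cover graph.
Total maximal chains: 6


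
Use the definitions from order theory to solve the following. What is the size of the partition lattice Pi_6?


B(n) = number of set partitions of an n-element set.
B(n) satisfies the recurrence: B(n+1) = sum_k C(n,k)*B(k).
B(6) = 203


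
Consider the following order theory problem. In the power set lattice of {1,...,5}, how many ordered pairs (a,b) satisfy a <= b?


The order relation is {(a,b) : a <= b}, reflexive so it includes (a,a).
Examples: ({},{}), ({},{1,2}), ({},{1,2,3}), ({},{1,2,3,4}), ({},{1,2,3,4,5}), ...
Total ordered pairs: 243


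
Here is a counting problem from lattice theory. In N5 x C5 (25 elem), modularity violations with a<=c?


Modular law: if a <= c then a v (b ^ c) = (a v b) ^ c.
Check all triples (a,b,c) with a <= c among 25 elements.
  e.g. a=(a,0), b=(c,0), c=(b,0): lhs=(a,0) != rhs=(b,0)
  e.g. a=(a,0), b=(c,1), c=(b,0): lhs=(a,0) != rhs=(b,0)
Total violating triples: 75


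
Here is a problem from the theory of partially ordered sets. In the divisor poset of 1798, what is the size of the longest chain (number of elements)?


A chain is a totally ordered subset; we count the number of elements in a maximum chain.
Compute, for each element x, the size of the longest chain ending at x:
  1: 1
  2: 2
  29: 2
  31: 2
  58: 3
  62: 3
  ...
A maximum chain: 1 < 2 < 58 < 1798
Number of elements in the longest chain: 4


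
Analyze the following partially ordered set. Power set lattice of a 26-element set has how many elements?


Power set = 2^n.
2^26 = 67108864


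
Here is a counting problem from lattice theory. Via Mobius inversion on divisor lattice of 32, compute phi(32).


phi(n) = n * prod_{p|n} (1 - 1/p).
Prime divisors of 32: [2]
phi(32) = 32 * (1 - 1/2)
phi(32) = 16


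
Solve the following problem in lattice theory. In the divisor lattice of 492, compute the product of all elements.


Divisors of 492: [1, 2, 3, 4, 6, 12, 41, 82, 123, 164, 246, 492]
Product = n^(d(n)/2) = 492^(12/2)
Product = 14183735261958144


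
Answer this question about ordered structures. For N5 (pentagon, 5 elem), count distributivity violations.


Distributive law: a ^ (b v c) = (a ^ b) v (a ^ c).
Check all 5^3 = 125 ordered triples (a,b,c).
  e.g. a=b, b=a, c=c: lhs=b != rhs=a
  e.g. a=b, b=c, c=a: lhs=b != rhs=a
Total violating triples: 2


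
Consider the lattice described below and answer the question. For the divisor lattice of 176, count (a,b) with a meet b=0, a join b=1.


Complement pair (a,b): a meet b = bottom, a join b = top.
Here: gcd(a,b)=1 and lcm(a,b)=176, i.e. a*b=176 with a,b coprime.
Pairs found: (1,176), (11,16), (16,11), (176,1)
Total ordered pairs: 4


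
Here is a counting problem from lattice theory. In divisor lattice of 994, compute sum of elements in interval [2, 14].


Interval [2,14] in divisors of 994: [2, 14]
Sum = 16


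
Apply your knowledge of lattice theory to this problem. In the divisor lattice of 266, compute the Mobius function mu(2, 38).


In a divisor lattice, mu(a,b) = mu(b/a) where mu is the classical Mobius function.
b/a = 38/2 = 19
Prime factorization of 19: primes [19]
19 is squarefree with 1 prime factor(s), so mu(19) = (-1)^1 = -1


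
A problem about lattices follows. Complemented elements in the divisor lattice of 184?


An element a is complemented if some b has a meet b = bottom, a join b = top.
a is complemented iff gcd(a, n/a)=1, i.e. a is a unitary divisor of 184.
Complemented elements: 1, 8, 23, 184
Count: 4


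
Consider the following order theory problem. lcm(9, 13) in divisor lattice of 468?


Join=lcm.
gcd(9,13)=1
lcm=117


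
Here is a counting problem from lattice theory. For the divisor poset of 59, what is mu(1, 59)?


In a divisor lattice, mu(a,b) = mu(b/a) where mu is the classical Mobius function.
b/a = 59/1 = 59
Prime factorization of 59: primes [59]
59 is squarefree with 1 prime factor(s), so mu(59) = (-1)^1 = -1


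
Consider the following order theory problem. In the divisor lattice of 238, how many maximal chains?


A maximal chain goes from the minimum element to a maximal element via cover relations.
Counting all min-to-max paths in the cover graph.
Total maximal chains: 6


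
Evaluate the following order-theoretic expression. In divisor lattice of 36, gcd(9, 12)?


Meet=gcd.
gcd(9,12)=3


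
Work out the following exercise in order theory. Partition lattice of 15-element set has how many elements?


B(n) = number of set partitions of an n-element set.
B(n) satisfies the recurrence: B(n+1) = sum_k C(n,k)*B(k).
B(15) = 1382958545


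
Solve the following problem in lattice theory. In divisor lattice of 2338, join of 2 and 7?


In a divisor lattice, join = lcm (least common multiple).
gcd(2,7) = 1
lcm(2,7) = 2*7/gcd = 14/1 = 14


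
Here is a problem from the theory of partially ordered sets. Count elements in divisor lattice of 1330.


Divisors of 1330: [1, 2, 5, 7, 10, 14, 19, 35, 38, 70, 95, 133, 190, 266, 665, 1330]
Count: 16


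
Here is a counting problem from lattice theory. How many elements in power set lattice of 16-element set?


Power set = 2^n.
2^16 = 65536


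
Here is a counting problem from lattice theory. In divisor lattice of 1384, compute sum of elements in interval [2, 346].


Interval [2,346] in divisors of 1384: [2, 346]
Sum = 348


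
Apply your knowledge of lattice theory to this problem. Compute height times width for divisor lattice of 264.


Height = length of longest chain minus 1; width = size of largest antichain.
A maximum chain: 1 | 11 | 33 | 66 | 132 | 264  (height 5).
A maximum antichain: {4, 6, 22, 33}  (width 4).
Product = 5 * 4 = 20


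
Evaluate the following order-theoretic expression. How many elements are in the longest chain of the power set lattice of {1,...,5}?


A chain is a totally ordered subset; we count the number of elements in a maximum chain.
Compute, for each element x, the size of the longest chain ending at x:
  {}: 1
  {1}: 2
  {2}: 2
  {3}: 2
  {4}: 2
  {5}: 2
  ...
A maximum chain: {} < {1} < {1,2} < {1,2,3} < {1,2,3,4} < {1,2,3,4,5}
Number of elements in the longest chain: 6


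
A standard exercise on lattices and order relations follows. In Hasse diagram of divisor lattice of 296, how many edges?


A cover relation a -< b holds when a < b with no c strictly between.
Cover relations:
  1 -< 2
  1 -< 37
  2 -< 4
  2 -< 74
  4 -< 8
  4 -< 148
  8 -< 296
  37 -< 74
  ...2 more
Total: 10


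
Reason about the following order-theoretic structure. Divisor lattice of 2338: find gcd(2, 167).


In a divisor lattice, meet = gcd (greatest common divisor).
By Euclidean algorithm or factoring: gcd(2,167) = 1


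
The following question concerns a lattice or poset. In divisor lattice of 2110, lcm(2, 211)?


Join=lcm.
gcd(2,211)=1
lcm=422


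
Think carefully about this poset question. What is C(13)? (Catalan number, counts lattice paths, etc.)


C(n) = C(2n, n) / (n+1).
C(26, 13) = 10400600
C(13) = 10400600 / 14 = 742900


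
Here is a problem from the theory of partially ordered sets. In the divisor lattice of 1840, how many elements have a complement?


An element a is complemented if some b has a meet b = bottom, a join b = top.
a is complemented iff gcd(a, n/a)=1, i.e. a is a unitary divisor of 1840.
Complemented elements: 1, 5, 16, 23, 80, 115, ... (2 more)
Count: 8


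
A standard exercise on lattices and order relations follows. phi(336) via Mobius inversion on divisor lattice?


phi(n) = n * prod_{p|n} (1 - 1/p).
Prime divisors of 336: [2, 3, 7]
phi(336) = 336 * (1 - 1/2) * (1 - 1/3) * (1 - 1/7)
phi(336) = 96


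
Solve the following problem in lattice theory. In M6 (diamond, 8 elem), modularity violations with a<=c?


Modular law: if a <= c then a v (b ^ c) = (a v b) ^ c.
Check all triples (a,b,c) with a <= c among 8 elements.
This lattice is modular (diamonds M_m and their chain-products are modular).
Total violating triples: 0


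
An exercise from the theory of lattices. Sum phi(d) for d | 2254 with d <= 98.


Divisors of 2254 up to 98: [1, 2, 7, 14, 23, 46, 49, 98]
phi values: [1, 1, 6, 6, 22, 22, 42, 42]
Sum = 142


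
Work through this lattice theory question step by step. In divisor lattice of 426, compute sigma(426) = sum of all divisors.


sigma(n) = sum of divisors.
Divisors of 426: [1, 2, 3, 6, 71, 142, 213, 426]
Sum = 864


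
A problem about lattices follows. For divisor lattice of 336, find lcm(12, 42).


In a divisor lattice, join = lcm (least common multiple).
Compute lcm iteratively: start with first element, then lcm(current, next).
Elements: [12, 42]
lcm(12,42) = 84
Final lcm = 84


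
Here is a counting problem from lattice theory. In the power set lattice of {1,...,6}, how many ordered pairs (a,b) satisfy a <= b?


The order relation is {(a,b) : a <= b}, reflexive so it includes (a,a).
Examples: ({},{}), ({},{1,2}), ({},{1,2,3}), ({},{1,2,3,4}), ({},{1,2,3,4,5}), ...
Total ordered pairs: 729


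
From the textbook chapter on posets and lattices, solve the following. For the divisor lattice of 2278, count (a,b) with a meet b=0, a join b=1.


Complement pair (a,b): a meet b = bottom, a join b = top.
Here: gcd(a,b)=1 and lcm(a,b)=2278, i.e. a*b=2278 with a,b coprime.
Pairs found: (1,2278), (2,1139), (17,134), (34,67), ... (4 more)
Total ordered pairs: 8


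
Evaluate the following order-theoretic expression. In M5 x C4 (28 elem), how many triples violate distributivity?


Distributive law: a ^ (b v c) = (a ^ b) v (a ^ c).
Check all 28^3 = 21952 ordered triples (a,b,c).
  e.g. a=(a1,0), b=(a2,0), c=(a3,0): lhs=(a1,0) != rhs=(0,0)
  e.g. a=(a1,0), b=(a2,0), c=(a3,1): lhs=(a1,0) != rhs=(0,0)
Total violating triples: 3840


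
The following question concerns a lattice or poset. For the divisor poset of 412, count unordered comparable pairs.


A comparable pair {a,b} has a < b or b < a in the order.
Count unordered pairs where one element is strictly below the other.
Examples: {1,2}, {1,4}, {1,103}, {1,206}, ...
Total comparable pairs: 12


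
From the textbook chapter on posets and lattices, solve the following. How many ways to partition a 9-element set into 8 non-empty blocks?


S(n,k) = k*S(n-1,k) + S(n-1,k-1).
S(8,8) = 1, S(8,7) = 28
S(9,8) = 8*1 + 28 = 8 + 28
S(9,8) = 36


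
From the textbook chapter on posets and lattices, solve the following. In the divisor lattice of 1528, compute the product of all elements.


Divisors of 1528: [1, 2, 4, 8, 191, 382, 764, 1528]
Product = n^(d(n)/2) = 1528^(8/2)
Product = 5451216326656


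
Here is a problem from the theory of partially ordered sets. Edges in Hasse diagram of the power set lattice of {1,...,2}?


A cover relation a -< b holds when a < b with no c strictly between.
Cover relations:
  {} -< {1}
  {} -< {2}
  {1} -< {1,2}
  {2} -< {1,2}
Total: 4


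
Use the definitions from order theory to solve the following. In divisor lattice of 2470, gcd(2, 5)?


Meet=gcd.
gcd(2,5)=1


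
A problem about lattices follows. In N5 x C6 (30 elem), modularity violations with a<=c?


Modular law: if a <= c then a v (b ^ c) = (a v b) ^ c.
Check all triples (a,b,c) with a <= c among 30 elements.
  e.g. a=(a,0), b=(c,0), c=(b,0): lhs=(a,0) != rhs=(b,0)
  e.g. a=(a,0), b=(c,1), c=(b,0): lhs=(a,0) != rhs=(b,0)
Total violating triples: 126


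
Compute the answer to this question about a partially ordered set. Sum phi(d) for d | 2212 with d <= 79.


Divisors of 2212 up to 79: [1, 2, 4, 7, 14, 28, 79]
phi values: [1, 1, 2, 6, 6, 12, 78]
Sum = 106


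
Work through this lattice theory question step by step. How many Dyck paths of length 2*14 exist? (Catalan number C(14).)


C(n) = C(2n, n) / (n+1).
C(28, 14) = 40116600
C(14) = 40116600 / 15 = 2674440


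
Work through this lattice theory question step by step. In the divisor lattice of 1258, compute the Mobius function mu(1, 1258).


In a divisor lattice, mu(a,b) = mu(b/a) where mu is the classical Mobius function.
b/a = 1258/1 = 1258
Prime factorization of 1258: primes [2, 17, 37]
1258 is squarefree with 3 prime factor(s), so mu(1258) = (-1)^3 = -1


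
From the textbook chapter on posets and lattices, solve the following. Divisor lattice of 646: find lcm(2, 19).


In a divisor lattice, join = lcm (least common multiple).
gcd(2,19) = 1
lcm(2,19) = 2*19/gcd = 38/1 = 38


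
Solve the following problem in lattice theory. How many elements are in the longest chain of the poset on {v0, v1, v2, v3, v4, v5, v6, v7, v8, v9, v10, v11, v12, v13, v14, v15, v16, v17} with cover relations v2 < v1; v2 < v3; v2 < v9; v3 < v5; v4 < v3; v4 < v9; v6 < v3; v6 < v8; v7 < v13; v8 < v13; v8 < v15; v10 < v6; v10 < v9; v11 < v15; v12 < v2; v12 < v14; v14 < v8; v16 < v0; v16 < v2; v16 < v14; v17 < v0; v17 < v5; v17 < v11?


A chain is a totally ordered subset; we count the number of elements in a maximum chain.
Compute, for each element x, the size of the longest chain ending at x:
  v4: 1
  v7: 1
  v10: 1
  v12: 1
  v16: 1
  v17: 1
  ...
A maximum chain: v12 < v2 < v3 < v5
Number of elements in the longest chain: 4


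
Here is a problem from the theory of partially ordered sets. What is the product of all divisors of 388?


Divisors of 388: [1, 2, 4, 97, 194, 388]
Product = n^(d(n)/2) = 388^(6/2)
Product = 58411072


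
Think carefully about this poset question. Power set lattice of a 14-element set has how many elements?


Power set = 2^n.
2^14 = 16384


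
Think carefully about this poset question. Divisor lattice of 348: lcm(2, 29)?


Join=lcm.
gcd(2,29)=1
lcm=58


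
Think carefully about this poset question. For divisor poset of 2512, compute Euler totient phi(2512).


phi(n) = n * prod_{p|n} (1 - 1/p).
Prime divisors of 2512: [2, 157]
phi(2512) = 2512 * (1 - 1/2) * (1 - 1/157)
phi(2512) = 1248


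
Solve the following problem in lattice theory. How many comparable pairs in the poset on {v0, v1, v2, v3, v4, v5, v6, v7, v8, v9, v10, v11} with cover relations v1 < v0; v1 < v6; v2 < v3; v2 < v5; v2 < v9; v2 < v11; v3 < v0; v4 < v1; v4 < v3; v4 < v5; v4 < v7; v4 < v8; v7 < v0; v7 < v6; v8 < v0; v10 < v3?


A comparable pair {a,b} has a < b or b < a in the order.
Count unordered pairs where one element is strictly below the other.
Examples: {v0,v1}, {v0,v2}, {v0,v3}, {v0,v4}, ...
Total comparable pairs: 20


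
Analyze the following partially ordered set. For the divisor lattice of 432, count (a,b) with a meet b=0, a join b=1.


Complement pair (a,b): a meet b = bottom, a join b = top.
Here: gcd(a,b)=1 and lcm(a,b)=432, i.e. a*b=432 with a,b coprime.
Pairs found: (1,432), (16,27), (27,16), (432,1)
Total ordered pairs: 4


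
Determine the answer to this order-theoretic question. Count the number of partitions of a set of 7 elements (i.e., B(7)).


B(n) = number of set partitions of an n-element set.
B(n) satisfies the recurrence: B(n+1) = sum_k C(n,k)*B(k).
B(7) = 877


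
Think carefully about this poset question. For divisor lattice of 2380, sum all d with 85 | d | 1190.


Interval [85,1190] in divisors of 2380: [85, 170, 595, 1190]
Sum = 2040


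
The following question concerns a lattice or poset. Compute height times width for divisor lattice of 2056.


Height = length of longest chain minus 1; width = size of largest antichain.
A maximum chain: 1 | 257 | 514 | 1028 | 2056  (height 4).
A maximum antichain: {2, 257}  (width 2).
Product = 4 * 2 = 8


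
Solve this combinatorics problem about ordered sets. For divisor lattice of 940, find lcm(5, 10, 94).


In a divisor lattice, join = lcm (least common multiple).
Compute lcm iteratively: start with first element, then lcm(current, next).
Elements: [5, 10, 94]
lcm(5,10) = 10
lcm(10,94) = 470
Final lcm = 470


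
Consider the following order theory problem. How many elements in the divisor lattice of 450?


Divisors of 450: [1, 2, 3, 5, 6, 9, 10, 15, 18, 25, 30, 45, 50, 75, 90, 150, 225, 450]
Count: 18


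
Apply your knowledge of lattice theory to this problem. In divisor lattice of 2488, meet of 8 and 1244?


In a divisor lattice, meet = gcd (greatest common divisor).
By Euclidean algorithm or factoring: gcd(8,1244) = 4


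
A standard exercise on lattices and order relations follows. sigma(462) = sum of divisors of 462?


sigma(n) = sum of divisors.
Divisors of 462: [1, 2, 3, 6, 7, 11, 14, 21, 22, 33, 42, 66, 77, 154, 231, 462]
Sum = 1152


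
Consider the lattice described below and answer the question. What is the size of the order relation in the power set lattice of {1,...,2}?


The order relation is {(a,b) : a <= b}, reflexive so it includes (a,a).
Examples: ({},{}), ({},{1,2}), ({},{1}), ({},{2}), ({1,2},{1,2}), ...
Total ordered pairs: 9


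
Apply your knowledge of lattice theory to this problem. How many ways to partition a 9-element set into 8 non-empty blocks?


S(n,k) = k*S(n-1,k) + S(n-1,k-1).
S(8,8) = 1, S(8,7) = 28
S(9,8) = 8*1 + 28 = 8 + 28
S(9,8) = 36


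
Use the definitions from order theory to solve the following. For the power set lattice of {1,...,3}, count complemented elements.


An element a is complemented if some b has a meet b = bottom, a join b = top.
every subset A has complement S\A, so all elements are complemented.
Complemented elements: {}, {1}, {2}, {3}, {1,2}, {1,3}, ... (2 more)
Count: 8


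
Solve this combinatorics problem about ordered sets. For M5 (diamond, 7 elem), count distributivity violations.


Distributive law: a ^ (b v c) = (a ^ b) v (a ^ c).
Check all 7^3 = 343 ordered triples (a,b,c).
  e.g. a=a1, b=a2, c=a3: lhs=a1 != rhs=0
  e.g. a=a1, b=a2, c=a4: lhs=a1 != rhs=0
Total violating triples: 60


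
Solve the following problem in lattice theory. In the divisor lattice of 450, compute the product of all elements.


Divisors of 450: [1, 2, 3, 5, 6, 9, 10, 15, 18, 25, 30, 45, 50, 75, 90, 150, 225, 450]
Product = n^(d(n)/2) = 450^(18/2)
Product = 756680642578125000000000


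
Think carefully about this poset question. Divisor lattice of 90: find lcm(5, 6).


In a divisor lattice, join = lcm (least common multiple).
gcd(5,6) = 1
lcm(5,6) = 5*6/gcd = 30/1 = 30


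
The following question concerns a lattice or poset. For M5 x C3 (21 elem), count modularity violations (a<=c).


Modular law: if a <= c then a v (b ^ c) = (a v b) ^ c.
Check all triples (a,b,c) with a <= c among 21 elements.
This lattice is modular (diamonds M_m and their chain-products are modular).
Total violating triples: 0


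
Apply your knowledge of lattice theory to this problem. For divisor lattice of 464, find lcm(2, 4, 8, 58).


In a divisor lattice, join = lcm (least common multiple).
Compute lcm iteratively: start with first element, then lcm(current, next).
Elements: [2, 4, 8, 58]
lcm(2,4) = 4
lcm(4,8) = 8
lcm(8,58) = 232
Final lcm = 232


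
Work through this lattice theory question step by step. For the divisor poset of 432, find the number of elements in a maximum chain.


A chain is a totally ordered subset; we count the number of elements in a maximum chain.
Compute, for each element x, the size of the longest chain ending at x:
  1: 1
  2: 2
  3: 2
  4: 3
  9: 3
  6: 3
  ...
A maximum chain: 1 < 2 < 4 < 8 < 16 < 48 < 144 < 432
Number of elements in the longest chain: 8


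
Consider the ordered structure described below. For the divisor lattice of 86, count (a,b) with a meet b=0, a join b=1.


Complement pair (a,b): a meet b = bottom, a join b = top.
Here: gcd(a,b)=1 and lcm(a,b)=86, i.e. a*b=86 with a,b coprime.
Pairs found: (1,86), (2,43), (43,2), (86,1)
Total ordered pairs: 4


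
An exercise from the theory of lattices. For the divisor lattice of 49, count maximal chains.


A maximal chain goes from the minimum element to a maximal element via cover relations.
Counting all min-to-max paths in the cover graph.
Total maximal chains: 1


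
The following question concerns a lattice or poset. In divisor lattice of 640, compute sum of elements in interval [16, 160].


Interval [16,160] in divisors of 640: [16, 32, 80, 160]
Sum = 288


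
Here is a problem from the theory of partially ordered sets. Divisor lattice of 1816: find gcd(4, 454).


In a divisor lattice, meet = gcd (greatest common divisor).
By Euclidean algorithm or factoring: gcd(4,454) = 2


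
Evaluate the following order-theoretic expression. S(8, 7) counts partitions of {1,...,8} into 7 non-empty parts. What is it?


S(n,k) = k*S(n-1,k) + S(n-1,k-1).
S(7,7) = 1, S(7,6) = 21
S(8,7) = 7*1 + 21 = 7 + 21
S(8,7) = 28


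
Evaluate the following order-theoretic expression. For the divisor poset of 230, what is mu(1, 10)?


In a divisor lattice, mu(a,b) = mu(b/a) where mu is the classical Mobius function.
b/a = 10/1 = 10
Prime factorization of 10: primes [2, 5]
10 is squarefree with 2 prime factor(s), so mu(10) = (-1)^2 = 1


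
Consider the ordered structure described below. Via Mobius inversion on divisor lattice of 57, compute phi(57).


phi(n) = n * prod_{p|n} (1 - 1/p).
Prime divisors of 57: [3, 19]
phi(57) = 57 * (1 - 1/3) * (1 - 1/19)
phi(57) = 36


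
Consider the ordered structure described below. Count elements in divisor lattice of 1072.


Divisors of 1072: [1, 2, 4, 8, 16, 67, 134, 268, 536, 1072]
Count: 10


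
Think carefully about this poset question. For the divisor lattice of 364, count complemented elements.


An element a is complemented if some b has a meet b = bottom, a join b = top.
a is complemented iff gcd(a, n/a)=1, i.e. a is a unitary divisor of 364.
Complemented elements: 1, 4, 7, 13, 28, 52, ... (2 more)
Count: 8


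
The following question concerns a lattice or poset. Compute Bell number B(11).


B(n) = number of set partitions of an n-element set.
B(n) satisfies the recurrence: B(n+1) = sum_k C(n,k)*B(k).
B(11) = 678570


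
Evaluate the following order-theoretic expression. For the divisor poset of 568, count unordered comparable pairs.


A comparable pair {a,b} has a < b or b < a in the order.
Count unordered pairs where one element is strictly below the other.
Examples: {1,2}, {1,4}, {1,8}, {1,71}, ...
Total comparable pairs: 22


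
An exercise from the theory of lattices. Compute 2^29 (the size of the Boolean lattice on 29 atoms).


Power set = 2^n.
2^29 = 536870912


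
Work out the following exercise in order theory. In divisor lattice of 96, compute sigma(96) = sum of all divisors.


sigma(n) = sum of divisors.
Divisors of 96: [1, 2, 3, 4, 6, 8, 12, 16, 24, 32, 48, 96]
Sum = 252


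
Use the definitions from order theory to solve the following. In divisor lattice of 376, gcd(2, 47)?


Meet=gcd.
gcd(2,47)=1


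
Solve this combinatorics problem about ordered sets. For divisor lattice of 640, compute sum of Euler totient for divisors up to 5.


Divisors of 640 up to 5: [1, 2, 4, 5]
phi values: [1, 1, 2, 4]
Sum = 8


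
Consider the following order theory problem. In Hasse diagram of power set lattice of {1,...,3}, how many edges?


A cover relation a -< b holds when a < b with no c strictly between.
Cover relations:
  {} -< {1}
  {} -< {2}
  {} -< {3}
  {1} -< {1,2}
  {1} -< {1,3}
  {2} -< {1,2}
  {2} -< {2,3}
  {3} -< {1,3}
  ...4 more
Total: 12


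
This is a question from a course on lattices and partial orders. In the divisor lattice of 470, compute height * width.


Height = length of longest chain minus 1; width = size of largest antichain.
A maximum chain: 1 | 47 | 235 | 470  (height 3).
A maximum antichain: {2, 5, 47}  (width 3).
Product = 3 * 3 = 9


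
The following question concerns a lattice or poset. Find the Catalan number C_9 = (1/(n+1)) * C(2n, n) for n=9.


C(n) = C(2n, n) / (n+1).
C(18, 9) = 48620
C(9) = 48620 / 10 = 4862


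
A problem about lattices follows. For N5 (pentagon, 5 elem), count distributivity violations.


Distributive law: a ^ (b v c) = (a ^ b) v (a ^ c).
Check all 5^3 = 125 ordered triples (a,b,c).
  e.g. a=b, b=a, c=c: lhs=b != rhs=a
  e.g. a=b, b=c, c=a: lhs=b != rhs=a
Total violating triples: 2


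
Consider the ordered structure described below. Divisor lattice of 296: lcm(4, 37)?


Join=lcm.
gcd(4,37)=1
lcm=148


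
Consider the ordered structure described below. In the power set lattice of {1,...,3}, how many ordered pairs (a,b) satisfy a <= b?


The order relation is {(a,b) : a <= b}, reflexive so it includes (a,a).
Examples: ({},{}), ({},{1,2}), ({},{1,2,3}), ({},{1,3}), ({},{1}), ...
Total ordered pairs: 27


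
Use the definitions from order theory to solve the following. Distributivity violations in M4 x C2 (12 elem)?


Distributive law: a ^ (b v c) = (a ^ b) v (a ^ c).
Check all 12^3 = 1728 ordered triples (a,b,c).
  e.g. a=(a1,0), b=(a2,0), c=(a3,0): lhs=(a1,0) != rhs=(0,0)
  e.g. a=(a1,0), b=(a2,0), c=(a3,1): lhs=(a1,0) != rhs=(0,0)
Total violating triples: 192


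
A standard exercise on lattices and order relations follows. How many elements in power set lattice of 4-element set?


Power set = 2^n.
2^4 = 16


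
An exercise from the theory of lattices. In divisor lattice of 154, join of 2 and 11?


In a divisor lattice, join = lcm (least common multiple).
gcd(2,11) = 1
lcm(2,11) = 2*11/gcd = 22/1 = 22


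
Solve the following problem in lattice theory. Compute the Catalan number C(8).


C(n) = C(2n, n) / (n+1).
C(16, 8) = 12870
C(8) = 12870 / 9 = 1430


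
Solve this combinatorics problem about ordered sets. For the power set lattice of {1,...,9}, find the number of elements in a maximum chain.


A chain is a totally ordered subset; we count the number of elements in a maximum chain.
Compute, for each element x, the size of the longest chain ending at x:
  {}: 1
  {1}: 2
  {2}: 2
  {3}: 2
  {4}: 2
  {5}: 2
  ...
A maximum chain: {} < {1} < {1,2} < {1,2,3} < {1,2,3,4} < {1,2,3,4,5} < {1,2,3,4,5,6} < {1,2,3,4,5,6,7} < {1,2,3,4,5,6,7,8} < {1,2,3,4,5,6,7,8,9}
Number of elements in the longest chain: 10


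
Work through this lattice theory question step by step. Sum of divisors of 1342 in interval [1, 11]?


Interval [1,11] in divisors of 1342: [1, 11]
Sum = 12


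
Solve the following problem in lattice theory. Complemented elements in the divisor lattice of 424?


An element a is complemented if some b has a meet b = bottom, a join b = top.
a is complemented iff gcd(a, n/a)=1, i.e. a is a unitary divisor of 424.
Complemented elements: 1, 8, 53, 424
Count: 4


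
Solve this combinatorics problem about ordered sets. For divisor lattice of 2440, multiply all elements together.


Divisors of 2440: [1, 2, 4, 5, 8, 10, 20, 40, 61, 122, 244, 305, 488, 610, 1220, 2440]
Product = n^(d(n)/2) = 2440^(16/2)
Product = 1256373046458980761600000000


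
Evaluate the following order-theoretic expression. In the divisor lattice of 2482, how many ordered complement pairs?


Complement pair (a,b): a meet b = bottom, a join b = top.
Here: gcd(a,b)=1 and lcm(a,b)=2482, i.e. a*b=2482 with a,b coprime.
Pairs found: (1,2482), (2,1241), (17,146), (34,73), ... (4 more)
Total ordered pairs: 8


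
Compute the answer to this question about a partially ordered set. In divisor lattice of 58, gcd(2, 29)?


Meet=gcd.
gcd(2,29)=1


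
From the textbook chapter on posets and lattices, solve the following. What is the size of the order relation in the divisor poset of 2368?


The order relation is {(a,b) : a <= b}, reflexive so it includes (a,a).
Examples: (1,1), (1,1184), (1,148), (1,16), (1,2), ...
Total ordered pairs: 84


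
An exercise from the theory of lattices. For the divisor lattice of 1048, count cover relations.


A cover relation a -< b holds when a < b with no c strictly between.
Cover relations:
  1 -< 2
  1 -< 131
  2 -< 4
  2 -< 262
  4 -< 8
  4 -< 524
  8 -< 1048
  131 -< 262
  ...2 more
Total: 10


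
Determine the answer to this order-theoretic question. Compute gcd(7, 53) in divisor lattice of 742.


In a divisor lattice, meet = gcd (greatest common divisor).
By Euclidean algorithm or factoring: gcd(7,53) = 1


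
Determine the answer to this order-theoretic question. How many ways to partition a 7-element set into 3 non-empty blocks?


S(n,k) = k*S(n-1,k) + S(n-1,k-1).
S(6,3) = 90, S(6,2) = 31
S(7,3) = 3*90 + 31 = 270 + 31
S(7,3) = 301


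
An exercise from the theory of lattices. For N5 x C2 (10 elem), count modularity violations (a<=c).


Modular law: if a <= c then a v (b ^ c) = (a v b) ^ c.
Check all triples (a,b,c) with a <= c among 10 elements.
  e.g. a=(a,0), b=(c,0), c=(b,0): lhs=(a,0) != rhs=(b,0)
  e.g. a=(a,0), b=(c,1), c=(b,0): lhs=(a,0) != rhs=(b,0)
Total violating triples: 6


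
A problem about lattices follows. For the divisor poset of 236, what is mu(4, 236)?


In a divisor lattice, mu(a,b) = mu(b/a) where mu is the classical Mobius function.
b/a = 236/4 = 59
Prime factorization of 59: primes [59]
59 is squarefree with 1 prime factor(s), so mu(59) = (-1)^1 = -1


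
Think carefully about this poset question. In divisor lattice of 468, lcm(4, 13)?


Join=lcm.
gcd(4,13)=1
lcm=52


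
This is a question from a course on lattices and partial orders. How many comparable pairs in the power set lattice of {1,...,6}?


A comparable pair {a,b} has a < b or b < a in the order.
Count unordered pairs where one element is strictly below the other.
Examples: {{},{1}}, {{},{2}}, {{},{3}}, {{},{4}}, ...
Total comparable pairs: 665


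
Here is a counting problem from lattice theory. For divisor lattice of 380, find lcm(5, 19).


In a divisor lattice, join = lcm (least common multiple).
Compute lcm iteratively: start with first element, then lcm(current, next).
Elements: [5, 19]
lcm(5,19) = 95
Final lcm = 95


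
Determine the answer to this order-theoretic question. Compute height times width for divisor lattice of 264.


Height = length of longest chain minus 1; width = size of largest antichain.
A maximum chain: 1 | 11 | 33 | 66 | 132 | 264  (height 5).
A maximum antichain: {4, 6, 22, 33}  (width 4).
Product = 5 * 4 = 20


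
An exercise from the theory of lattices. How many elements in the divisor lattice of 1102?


Divisors of 1102: [1, 2, 19, 29, 38, 58, 551, 1102]
Count: 8


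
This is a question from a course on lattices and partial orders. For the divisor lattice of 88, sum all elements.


sigma(n) = sum of divisors.
Divisors of 88: [1, 2, 4, 8, 11, 22, 44, 88]
Sum = 180


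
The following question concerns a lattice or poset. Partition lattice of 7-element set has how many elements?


B(n) = number of set partitions of an n-element set.
B(n) satisfies the recurrence: B(n+1) = sum_k C(n,k)*B(k).
B(7) = 877


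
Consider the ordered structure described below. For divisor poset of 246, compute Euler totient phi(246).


phi(n) = n * prod_{p|n} (1 - 1/p).
Prime divisors of 246: [2, 3, 41]
phi(246) = 246 * (1 - 1/2) * (1 - 1/3) * (1 - 1/41)
phi(246) = 80


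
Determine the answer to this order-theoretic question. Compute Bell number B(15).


B(n) = number of set partitions of an n-element set.
B(n) satisfies the recurrence: B(n+1) = sum_k C(n,k)*B(k).
B(15) = 1382958545


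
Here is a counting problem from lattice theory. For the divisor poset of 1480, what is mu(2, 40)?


In a divisor lattice, mu(a,b) = mu(b/a) where mu is the classical Mobius function.
b/a = 40/2 = 20
Prime factorization of 20: primes [2, 5]
20 is not squarefree, so mu(20) = 0


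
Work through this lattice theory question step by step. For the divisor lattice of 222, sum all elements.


sigma(n) = sum of divisors.
Divisors of 222: [1, 2, 3, 6, 37, 74, 111, 222]
Sum = 456


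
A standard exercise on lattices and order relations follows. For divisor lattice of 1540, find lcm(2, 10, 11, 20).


In a divisor lattice, join = lcm (least common multiple).
Compute lcm iteratively: start with first element, then lcm(current, next).
Elements: [2, 10, 11, 20]
lcm(2,10) = 10
lcm(10,11) = 110
lcm(110,20) = 220
Final lcm = 220


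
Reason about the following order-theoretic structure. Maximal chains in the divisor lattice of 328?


A maximal chain goes from the minimum element to a maximal element via cover relations.
Counting all min-to-max paths in the cover graph.
Total maximal chains: 4


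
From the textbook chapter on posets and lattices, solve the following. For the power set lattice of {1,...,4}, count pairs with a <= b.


The order relation is {(a,b) : a <= b}, reflexive so it includes (a,a).
Examples: ({},{}), ({},{1,2}), ({},{1,2,3}), ({},{1,2,3,4}), ({},{1,2,4}), ...
Total ordered pairs: 81


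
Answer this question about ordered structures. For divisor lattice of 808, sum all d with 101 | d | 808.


Interval [101,808] in divisors of 808: [101, 202, 404, 808]
Sum = 1515


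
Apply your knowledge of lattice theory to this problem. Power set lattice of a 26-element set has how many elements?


Power set = 2^n.
2^26 = 67108864


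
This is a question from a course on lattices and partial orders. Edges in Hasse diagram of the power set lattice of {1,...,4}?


A cover relation a -< b holds when a < b with no c strictly between.
Cover relations:
  {} -< {1}
  {} -< {2}
  {} -< {3}
  {} -< {4}
  {1} -< {1,2}
  {1} -< {1,3}
  {1} -< {1,4}
  {2} -< {1,2}
  ...24 more
Total: 32


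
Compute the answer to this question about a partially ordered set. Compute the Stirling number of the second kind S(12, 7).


S(n,k) = k*S(n-1,k) + S(n-1,k-1).
S(11,7) = 63987, S(11,6) = 179487
S(12,7) = 7*63987 + 179487 = 447909 + 179487
S(12,7) = 627396


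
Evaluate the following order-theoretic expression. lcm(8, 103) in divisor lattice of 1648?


Join=lcm.
gcd(8,103)=1
lcm=824


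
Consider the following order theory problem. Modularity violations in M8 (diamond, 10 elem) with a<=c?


Modular law: if a <= c then a v (b ^ c) = (a v b) ^ c.
Check all triples (a,b,c) with a <= c among 10 elements.
This lattice is modular (diamonds M_m and their chain-products are modular).
Total violating triples: 0


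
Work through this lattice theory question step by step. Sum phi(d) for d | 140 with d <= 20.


Divisors of 140 up to 20: [1, 2, 4, 5, 7, 10, 14, 20]
phi values: [1, 1, 2, 4, 6, 4, 6, 8]
Sum = 32


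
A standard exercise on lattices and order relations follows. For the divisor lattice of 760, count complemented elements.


An element a is complemented if some b has a meet b = bottom, a join b = top.
a is complemented iff gcd(a, n/a)=1, i.e. a is a unitary divisor of 760.
Complemented elements: 1, 5, 8, 19, 40, 95, ... (2 more)
Count: 8


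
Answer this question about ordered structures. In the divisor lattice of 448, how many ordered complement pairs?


Complement pair (a,b): a meet b = bottom, a join b = top.
Here: gcd(a,b)=1 and lcm(a,b)=448, i.e. a*b=448 with a,b coprime.
Pairs found: (1,448), (7,64), (64,7), (448,1)
Total ordered pairs: 4


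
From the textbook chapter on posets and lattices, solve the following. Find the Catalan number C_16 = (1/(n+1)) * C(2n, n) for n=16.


C(n) = C(2n, n) / (n+1).
C(32, 16) = 601080390
C(16) = 601080390 / 17 = 35357670


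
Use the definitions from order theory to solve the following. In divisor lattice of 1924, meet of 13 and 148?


In a divisor lattice, meet = gcd (greatest common divisor).
By Euclidean algorithm or factoring: gcd(13,148) = 1


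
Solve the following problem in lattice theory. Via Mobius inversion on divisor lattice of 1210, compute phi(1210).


phi(n) = n * prod_{p|n} (1 - 1/p).
Prime divisors of 1210: [2, 5, 11]
phi(1210) = 1210 * (1 - 1/2) * (1 - 1/5) * (1 - 1/11)
phi(1210) = 440


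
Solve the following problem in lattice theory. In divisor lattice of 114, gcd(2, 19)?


Meet=gcd.
gcd(2,19)=1


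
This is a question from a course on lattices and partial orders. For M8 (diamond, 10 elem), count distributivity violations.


Distributive law: a ^ (b v c) = (a ^ b) v (a ^ c).
Check all 10^3 = 1000 ordered triples (a,b,c).
  e.g. a=a1, b=a2, c=a3: lhs=a1 != rhs=0
  e.g. a=a1, b=a2, c=a4: lhs=a1 != rhs=0
Total violating triples: 336


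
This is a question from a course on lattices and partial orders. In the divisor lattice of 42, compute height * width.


Height = length of longest chain minus 1; width = size of largest antichain.
A maximum chain: 1 | 7 | 21 | 42  (height 3).
A maximum antichain: {2, 3, 7}  (width 3).
Product = 3 * 3 = 9


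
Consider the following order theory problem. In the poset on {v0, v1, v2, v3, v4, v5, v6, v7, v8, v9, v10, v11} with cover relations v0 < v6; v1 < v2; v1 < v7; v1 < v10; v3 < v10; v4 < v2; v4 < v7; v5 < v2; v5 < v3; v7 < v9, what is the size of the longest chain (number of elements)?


A chain is a totally ordered subset; we count the number of elements in a maximum chain.
Compute, for each element x, the size of the longest chain ending at x:
  v0: 1
  v1: 1
  v4: 1
  v5: 1
  v8: 1
  v11: 1
  ...
A maximum chain: v1 < v7 < v9
Number of elements in the longest chain: 3
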